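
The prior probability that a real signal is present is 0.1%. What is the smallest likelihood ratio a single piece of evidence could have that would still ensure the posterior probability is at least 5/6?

Prior odds = 0.001/0.999 = 1/999.
Target odds = (5/6)/(1/6) = 5.
Required Bayes factor = 5 ÷ (1/999) = 4995.

4995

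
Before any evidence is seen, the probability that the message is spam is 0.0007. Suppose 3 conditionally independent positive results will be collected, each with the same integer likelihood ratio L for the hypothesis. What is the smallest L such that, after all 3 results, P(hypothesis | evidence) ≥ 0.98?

42

Prior odds = 0.0007/0.9993 = 7/9993.
Target odds = 0.98/0.02 = 49.
Need L³ ≥ 49 ÷ (7/9993) = 69951.
41³ = 68921 < 69951 ≤ 74088 = 42³, so L = 42.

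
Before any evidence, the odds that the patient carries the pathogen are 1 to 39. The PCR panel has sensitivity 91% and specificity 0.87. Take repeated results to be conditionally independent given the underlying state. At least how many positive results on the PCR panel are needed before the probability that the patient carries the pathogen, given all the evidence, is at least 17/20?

3

Prior odds = 1/39.
False-positive rate = 1 − 0.87 = 0.13; likelihood ratio of a positive = 0.91/0.13 = 7.
Target odds: 0.85 ÷ 0.15 = 17/3.
Need (1/39) × 7ⁿ ≥ 17/3, i.e. 7ⁿ ≥ 221.
7² = 49 falls short of 221 but 7³ = 343 reaches it, so n = 3.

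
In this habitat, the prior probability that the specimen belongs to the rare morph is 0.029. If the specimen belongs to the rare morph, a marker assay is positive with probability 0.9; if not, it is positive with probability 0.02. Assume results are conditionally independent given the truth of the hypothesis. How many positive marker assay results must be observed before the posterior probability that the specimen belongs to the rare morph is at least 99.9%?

3

Prior odds: 0.029 ÷ 0.971 = 29/971.
Likelihood ratio of a positive = 0.9/0.02 = 45.
Target odds: 0.999 ÷ 0.001 = 999.
Need (29/971) × 45ⁿ ≥ 999, i.e. 45ⁿ ≥ 970029/29.
45² = 2025 falls short of 970029/29 but 45³ = 91125 reaches it, so n = 3.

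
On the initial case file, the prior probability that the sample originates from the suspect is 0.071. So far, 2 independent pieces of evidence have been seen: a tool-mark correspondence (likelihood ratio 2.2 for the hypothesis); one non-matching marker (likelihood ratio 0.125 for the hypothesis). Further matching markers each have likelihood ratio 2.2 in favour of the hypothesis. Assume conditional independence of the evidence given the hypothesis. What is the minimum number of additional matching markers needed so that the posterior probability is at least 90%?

Prior odds = 0.071/0.929 = 71/929.
Combined Bayes factor of the evidence already in hand = 2.2 × 0.125 = 0.275.
Odds after that evidence = (71/929) × 0.275 = 781/37160.
Target odds = 0.9/0.1 = 9.
Need 2.2ⁿ ≥ 9 ÷ (781/37160) = 334440/781.
2.2⁷ = 19487171/78125 falls short of 334440/781 but 2.2⁸ = 214358881/390625 reaches it, so n = 8.

8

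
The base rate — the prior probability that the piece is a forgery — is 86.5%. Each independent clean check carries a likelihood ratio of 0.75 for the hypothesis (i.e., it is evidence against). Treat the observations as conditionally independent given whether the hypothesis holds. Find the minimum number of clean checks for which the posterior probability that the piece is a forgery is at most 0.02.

20

Prior odds = 0.865/0.135 = 173/27.
Likelihood ratio per clean check = 0.75.
Target odds: 0.02 ÷ 0.98 = 1/49.
Require 0.75ⁿ ≤ 1/49 ÷ (173/27) = 27/8477.
0.75¹⁹ ≈0.00422828 is still above 27/8477 but 0.75²⁰ ≈0.00317121 is at or below it, so n = 20.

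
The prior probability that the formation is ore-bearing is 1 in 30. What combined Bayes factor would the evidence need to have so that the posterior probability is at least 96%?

696

Prior odds = (1/30)/(29/30) = 1/29.
Target odds = 0.96/0.04 = 24.
Required Bayes factor = 24 ÷ (1/29) = 696.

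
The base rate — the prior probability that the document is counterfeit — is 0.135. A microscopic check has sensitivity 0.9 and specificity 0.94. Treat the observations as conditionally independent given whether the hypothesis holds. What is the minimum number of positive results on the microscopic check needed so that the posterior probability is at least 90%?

2

Prior odds = 0.135/0.865 = 27/173.
False-positive rate = 1 − 0.94 = 0.06; likelihood ratio of a positive = 0.9/0.06 = 15.
Target odds: 0.9 ÷ 0.1 = 9.
Require 15ⁿ ≥ 9 ÷ (27/173) = 173/3.
15¹ = 15 falls short of 173/3 but 15² = 225 reaches it, so n = 2.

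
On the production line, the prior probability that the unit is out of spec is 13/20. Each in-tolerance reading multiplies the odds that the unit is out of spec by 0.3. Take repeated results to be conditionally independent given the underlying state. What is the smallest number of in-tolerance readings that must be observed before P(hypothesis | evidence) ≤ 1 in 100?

5

Prior odds: 0.65 ÷ 0.35 = 13/7.
Likelihood ratio per in-tolerance reading = 0.3.
Target odds: 0.01 ÷ 0.99 = 1/99.
Require 0.3ⁿ ≤ 1/99 ÷ (13/7) = 7/1287.
0.3⁴ = 0.0081 is still above 7/1287 but 0.3⁵ = 243/100000 is at or below it, so n = 5.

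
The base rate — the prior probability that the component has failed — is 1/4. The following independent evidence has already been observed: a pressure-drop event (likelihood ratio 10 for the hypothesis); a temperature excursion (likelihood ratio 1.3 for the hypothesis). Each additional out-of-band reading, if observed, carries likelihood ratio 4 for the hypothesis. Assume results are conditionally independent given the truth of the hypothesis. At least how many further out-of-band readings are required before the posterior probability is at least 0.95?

2

Prior odds = 0.25/0.75 = 1/3.
Combined Bayes factor of the evidence already in hand = 10 × 1.3 = 13.
Odds after that evidence = (1/3) × 13 = 13/3.
Target odds = 0.95/0.05 = 19.
Need 4ⁿ ≥ 19 ÷ (13/3) = 57/13.
4¹ = 4 falls short of 57/13 but 4² = 16 reaches it, so n = 2.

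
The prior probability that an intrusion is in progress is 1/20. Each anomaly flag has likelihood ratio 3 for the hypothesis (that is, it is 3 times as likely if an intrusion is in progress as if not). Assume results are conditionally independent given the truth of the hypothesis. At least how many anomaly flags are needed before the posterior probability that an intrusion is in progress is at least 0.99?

7

Prior odds = 0.05/0.95 = 1/19.
Likelihood ratio per anomaly flag = 3.
Target posterior odds = 0.99/0.01 = 99.
Require 3ⁿ ≥ 99 ÷ (1/19) = 1881.
3⁶ = 729 falls short of 1881 but 3⁷ = 2187 reaches it, so n = 7.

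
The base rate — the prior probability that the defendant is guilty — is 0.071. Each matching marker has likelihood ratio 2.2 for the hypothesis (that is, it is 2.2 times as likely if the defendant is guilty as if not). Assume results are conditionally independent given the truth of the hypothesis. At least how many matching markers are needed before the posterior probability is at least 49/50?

Prior odds = 0.071/0.929 = 71/929.
Likelihood ratio per matching marker = 2.2.
Target odds: 0.98 ÷ 0.02 = 49.
Require 2.2ⁿ ≥ 49 ÷ (71/929) = 45521/71.
2.2⁸ = 214358881/390625 falls short of 45521/71 but 2.2⁹ ≈1207.27 reaches it, so n = 9.

9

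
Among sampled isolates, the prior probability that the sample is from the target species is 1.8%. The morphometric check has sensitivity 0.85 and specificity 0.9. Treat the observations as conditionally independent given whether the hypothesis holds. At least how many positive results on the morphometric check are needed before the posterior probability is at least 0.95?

4

Prior odds = 0.018/0.982 = 9/491.
False-positive rate = 1 − 0.9 = 0.1; likelihood ratio of a positive = 0.85/0.1 = 8.5.
Target posterior odds = 0.95/0.05 = 19.
Need (9/491) × 8.5ⁿ ≥ 19, i.e. 8.5ⁿ ≥ 9329/9.
8.5³ = 614.125 falls short of 9329/9 but 8.5⁴ = 5220.0625 reaches it, so n = 4.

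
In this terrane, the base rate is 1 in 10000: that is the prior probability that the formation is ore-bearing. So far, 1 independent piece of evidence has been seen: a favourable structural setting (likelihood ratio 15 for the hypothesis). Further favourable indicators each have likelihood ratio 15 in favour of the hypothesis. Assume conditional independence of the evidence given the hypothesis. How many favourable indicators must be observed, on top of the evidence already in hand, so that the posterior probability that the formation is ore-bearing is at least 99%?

Prior odds = 0.0001/0.9999 = 1/9999.
Bayes factor of the evidence already in hand = 15.
Odds after that evidence = (1/9999) × 15 = 5/3333.
Target odds = 0.99/0.01 = 99.
Need 15ⁿ ≥ 99 ÷ (5/3333) = 65993.4.
15⁴ = 50625 falls short of 65993.4 but 15⁵ = 759375 reaches it, so n = 5.

5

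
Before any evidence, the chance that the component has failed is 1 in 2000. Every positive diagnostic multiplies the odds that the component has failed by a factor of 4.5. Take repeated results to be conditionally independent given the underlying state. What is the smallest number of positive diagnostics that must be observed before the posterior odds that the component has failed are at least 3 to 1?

Prior odds: 0.0005 ÷ 0.9995 = 1/1999.
Likelihood ratio per positive diagnostic = 4.5.
Target odds = 3.
Require 4.5ⁿ ≥ 3 ÷ (1/1999) = 5997.
4.5⁵ = 1845.28125 falls short of 5997 but 4.5⁶ = 8303.765625 reaches it, so n = 6.

6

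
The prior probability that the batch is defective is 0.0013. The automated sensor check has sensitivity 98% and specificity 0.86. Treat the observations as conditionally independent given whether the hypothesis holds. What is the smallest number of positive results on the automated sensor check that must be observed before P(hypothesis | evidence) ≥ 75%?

Prior odds = 0.0013/0.9987 = 13/9987.
False-positive rate = 1 − 0.86 = 0.14; likelihood ratio of a positive = 0.98/0.14 = 7.
Target odds: 0.75 ÷ 0.25 = 3.
Require 7ⁿ ≥ 3 ÷ (13/9987) = 29961/13.
7³ = 343 falls short of 29961/13 but 7⁴ = 2401 reaches it, so n = 4.

4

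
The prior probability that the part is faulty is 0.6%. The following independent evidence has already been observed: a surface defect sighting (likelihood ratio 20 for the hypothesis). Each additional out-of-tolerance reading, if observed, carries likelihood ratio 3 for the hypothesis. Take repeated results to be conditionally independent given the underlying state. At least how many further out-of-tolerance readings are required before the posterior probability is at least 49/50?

6

Prior odds = 0.006/0.994 = 3/497.
Bayes factor of the evidence already in hand = 20.
Odds after that evidence = (3/497) × 20 = 60/497.
Target odds = 0.98/0.02 = 49.
Need 3ⁿ ≥ 49 ÷ (60/497) = 24353/60.
3⁵ = 243 falls short of 24353/60 but 3⁶ = 729 reaches it, so n = 6.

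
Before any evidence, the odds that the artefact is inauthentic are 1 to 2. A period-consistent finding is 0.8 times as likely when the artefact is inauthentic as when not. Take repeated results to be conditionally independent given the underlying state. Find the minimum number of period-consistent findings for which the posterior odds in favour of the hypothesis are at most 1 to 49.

Prior odds = 0.5.
Likelihood ratio per period-consistent finding = 0.8.
Target odds = 1/49.
Need 0.5 × 0.8ⁿ ≤ 1/49, i.e. 0.8ⁿ ≤ 2/49.
0.8¹⁴ ≈0.0439805 is still above 2/49 but 0.8¹⁵ ≈0.0351844 is at or below it, so n = 15.

15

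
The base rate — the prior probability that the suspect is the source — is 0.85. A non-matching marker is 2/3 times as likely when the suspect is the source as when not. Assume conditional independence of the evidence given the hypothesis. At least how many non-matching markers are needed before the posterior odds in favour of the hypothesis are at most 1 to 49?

Prior odds = 0.85/0.15 = 17/3.
Likelihood ratio per non-matching marker = 2/3.
Target odds = 1/49.
Need (17/3) × (2/3)ⁿ ≤ 1/49, i.e. (2/3)ⁿ ≤ 3/833.
(2/3)¹³ = 8192/1594323 is still above 3/833 but (2/3)¹⁴ = 16384/4782969 is at or below it, so n = 14.

14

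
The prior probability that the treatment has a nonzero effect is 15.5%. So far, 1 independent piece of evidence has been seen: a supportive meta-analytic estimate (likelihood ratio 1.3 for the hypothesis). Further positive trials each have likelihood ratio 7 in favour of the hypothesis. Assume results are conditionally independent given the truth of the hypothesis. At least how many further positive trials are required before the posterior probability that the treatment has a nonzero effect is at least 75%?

2

Prior odds = 0.155/0.845 = 31/169.
Bayes factor of the evidence already in hand = 1.3.
Odds after that evidence = (31/169) × 1.3 = 31/130.
Target odds = 0.75/0.25 = 3.
Need 7ⁿ ≥ 3 ÷ (31/130) = 390/31.
7¹ = 7 falls short of 390/31 but 7² = 49 reaches it, so n = 2.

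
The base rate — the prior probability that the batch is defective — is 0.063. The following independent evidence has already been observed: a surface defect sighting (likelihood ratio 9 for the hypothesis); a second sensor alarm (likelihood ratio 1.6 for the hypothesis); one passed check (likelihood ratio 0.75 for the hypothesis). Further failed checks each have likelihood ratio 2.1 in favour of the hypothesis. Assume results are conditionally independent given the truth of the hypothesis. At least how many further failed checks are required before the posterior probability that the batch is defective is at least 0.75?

Prior odds = 0.063/0.937 = 63/937.
Combined Bayes factor of the evidence already in hand = 9 × 1.6 × 0.75 = 10.8.
Odds after that evidence = (63/937) × 10.8 = 3402/4685.
Target odds = 0.75/0.25 = 3.
Need 2.1ⁿ ≥ 3 ÷ (3402/4685) = 4685/1134.
2.1¹ = 2.1 falls short of 4685/1134 but 2.1² = 4.41 reaches it, so n = 2.

2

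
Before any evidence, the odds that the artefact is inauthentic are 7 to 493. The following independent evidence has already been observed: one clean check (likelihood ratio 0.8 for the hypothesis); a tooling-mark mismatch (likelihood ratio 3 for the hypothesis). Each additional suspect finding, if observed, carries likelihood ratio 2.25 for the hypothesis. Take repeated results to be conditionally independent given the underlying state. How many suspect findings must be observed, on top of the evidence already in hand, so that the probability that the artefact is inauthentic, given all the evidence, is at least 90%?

Prior odds = 7/493.
Combined Bayes factor of the evidence already in hand = 0.8 × 3 = 2.4.
Odds after that evidence = (7/493) × 2.4 = 84/2465.
Target odds = 0.9/0.1 = 9.
Need 2.25ⁿ ≥ 9 ÷ (84/2465) = 7395/28.
2.25⁶ = 531441/4096 falls short of 7395/28 but 2.25⁷ = 4782969/16384 reaches it, so n = 7.

7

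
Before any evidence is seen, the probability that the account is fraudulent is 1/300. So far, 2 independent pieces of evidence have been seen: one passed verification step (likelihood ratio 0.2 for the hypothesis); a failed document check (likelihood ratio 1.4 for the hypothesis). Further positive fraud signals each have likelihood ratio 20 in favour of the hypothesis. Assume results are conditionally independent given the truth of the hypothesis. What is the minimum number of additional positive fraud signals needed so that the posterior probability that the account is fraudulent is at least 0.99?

4

Prior odds = (1/300)/(299/300) = 1/299.
Combined Bayes factor of the evidence already in hand = 0.2 × 1.4 = 0.28.
Odds after that evidence = (1/299) × 0.28 = 7/7475.
Target odds = 0.99/0.01 = 99.
Need 20ⁿ ≥ 99 ÷ (7/7475) = 740025/7.
20³ = 8000 falls short of 740025/7 but 20⁴ = 160000 reaches it, so n = 4.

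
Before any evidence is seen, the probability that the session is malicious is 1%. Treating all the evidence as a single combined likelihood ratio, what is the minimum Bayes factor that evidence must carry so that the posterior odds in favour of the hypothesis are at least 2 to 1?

Prior odds = 0.01/0.99 = 1/99.
Target odds = 2.
Required Bayes factor = 2 ÷ (1/99) = 198.

198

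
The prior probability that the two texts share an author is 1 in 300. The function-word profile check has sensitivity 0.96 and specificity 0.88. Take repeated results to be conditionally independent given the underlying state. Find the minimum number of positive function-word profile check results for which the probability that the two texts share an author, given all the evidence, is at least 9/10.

Prior odds = (1/300)/(299/300) = 1/299.
False-positive rate = 1 − 0.88 = 0.12; likelihood ratio of a positive = 0.96/0.12 = 8.
Target posterior odds = 0.9/0.1 = 9.
Require 8ⁿ ≥ 9 ÷ (1/299) = 2691.
8³ = 512 falls short of 2691 but 8⁴ = 4096 reaches it, so n = 4.

4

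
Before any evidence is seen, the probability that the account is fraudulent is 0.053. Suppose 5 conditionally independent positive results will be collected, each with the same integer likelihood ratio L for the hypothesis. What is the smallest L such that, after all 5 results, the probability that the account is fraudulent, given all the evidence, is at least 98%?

Prior odds = 0.053/0.947 = 53/947.
Target odds = 0.98/0.02 = 49.
Need L⁵ ≥ 49 ÷ (53/947) = 46403/53.
3⁵ = 243 < 46403/53 ≤ 1024 = 4⁵, so L = 4.

4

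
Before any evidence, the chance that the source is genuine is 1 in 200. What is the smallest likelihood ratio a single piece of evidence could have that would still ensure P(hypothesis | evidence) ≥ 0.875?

1393

Prior odds = 0.005/0.995 = 1/199.
Target odds = 0.875/0.125 = 7.
Required Bayes factor = 7 ÷ (1/199) = 1393.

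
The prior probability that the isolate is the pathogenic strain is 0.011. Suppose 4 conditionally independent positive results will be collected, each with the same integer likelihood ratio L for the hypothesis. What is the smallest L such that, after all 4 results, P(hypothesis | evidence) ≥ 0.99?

10

Prior odds = 0.011/0.989 = 11/989.
Target odds = 0.99/0.01 = 99.
Need L⁴ ≥ 99 ÷ (11/989) = 8901.
9⁴ = 6561 < 8901 ≤ 10000 = 10⁴, so L = 10.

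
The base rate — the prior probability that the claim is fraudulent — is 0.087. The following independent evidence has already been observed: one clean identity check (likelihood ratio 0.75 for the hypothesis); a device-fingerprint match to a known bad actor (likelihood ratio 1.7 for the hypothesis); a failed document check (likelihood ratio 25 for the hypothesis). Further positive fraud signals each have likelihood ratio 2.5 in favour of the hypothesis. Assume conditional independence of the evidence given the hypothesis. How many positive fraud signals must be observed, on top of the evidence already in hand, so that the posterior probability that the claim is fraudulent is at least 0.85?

1

Prior odds = 0.087/0.913 = 87/913.
Combined Bayes factor of the evidence already in hand = 0.75 × 1.7 × 25 = 31.875.
Odds after that evidence = (87/913) × 31.875 = 22185/7304.
Target odds = 0.85/0.15 = 17/3.
Need 2.5ⁿ ≥ 17/3 ÷ (22185/7304) = 7304/3915.
2.5¹ = 2.5, which meets the required 7304/3915; so n = 1.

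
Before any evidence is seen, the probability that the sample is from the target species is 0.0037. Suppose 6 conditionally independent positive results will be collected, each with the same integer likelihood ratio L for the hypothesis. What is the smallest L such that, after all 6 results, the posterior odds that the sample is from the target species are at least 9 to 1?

Prior odds = 0.0037/0.9963 = 37/9963.
Target odds = 9.
Need L⁶ ≥ 9 ÷ (37/9963) = 89667/37.
3⁶ = 729 < 89667/37 ≤ 4096 = 4⁶, so L = 4.

4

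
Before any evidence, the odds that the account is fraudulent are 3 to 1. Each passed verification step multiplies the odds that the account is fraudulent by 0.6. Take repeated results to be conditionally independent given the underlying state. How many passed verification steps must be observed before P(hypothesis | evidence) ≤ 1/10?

7

Prior odds = 3.
Likelihood ratio per passed verification step = 0.6.
Target odds: 0.1 ÷ 0.9 = 1/9.
Require 0.6ⁿ ≤ 1/9 ÷ 3 = 1/27.
0.6⁶ = 729/15625 is still above 1/27 but 0.6⁷ = 2187/78125 is at or below it, so n = 7.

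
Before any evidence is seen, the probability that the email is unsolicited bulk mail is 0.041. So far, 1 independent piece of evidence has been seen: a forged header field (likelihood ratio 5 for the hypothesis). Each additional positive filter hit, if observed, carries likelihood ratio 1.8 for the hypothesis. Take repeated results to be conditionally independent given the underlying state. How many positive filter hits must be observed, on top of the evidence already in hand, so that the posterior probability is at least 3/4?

5

Prior odds = 0.041/0.959 = 41/959.
Bayes factor of the evidence already in hand = 5.
Odds after that evidence = (41/959) × 5 = 205/959.
Target odds = 0.75/0.25 = 3.
Need 1.8ⁿ ≥ 3 ÷ (205/959) = 2877/205.
1.8⁴ = 10.4976 falls short of 2877/205 but 1.8⁵ = 18.89568 reaches it, so n = 5.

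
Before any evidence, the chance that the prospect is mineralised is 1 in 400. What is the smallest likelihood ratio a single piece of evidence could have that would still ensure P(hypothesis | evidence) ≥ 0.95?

Prior odds = 0.0025/0.9975 = 1/399.
Target odds = 0.95/0.05 = 19.
Required Bayes factor = 19 ÷ (1/399) = 7581.

7581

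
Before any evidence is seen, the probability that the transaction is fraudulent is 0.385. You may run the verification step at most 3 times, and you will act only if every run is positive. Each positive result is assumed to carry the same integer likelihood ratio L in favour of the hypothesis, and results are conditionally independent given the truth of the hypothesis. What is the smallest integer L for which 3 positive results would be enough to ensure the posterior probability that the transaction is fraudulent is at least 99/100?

6

Prior odds = 0.385/0.615 = 77/123.
Target odds = 0.99/0.01 = 99.
Need L³ ≥ 99 ÷ (77/123) = 1107/7.
5³ = 125 < 1107/7 ≤ 216 = 6³, so L = 6.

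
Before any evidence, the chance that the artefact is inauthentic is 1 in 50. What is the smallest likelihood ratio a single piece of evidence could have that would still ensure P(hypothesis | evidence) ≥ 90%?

Prior odds = 0.02/0.98 = 1/49.
Target odds = 0.9/0.1 = 9.
Required Bayes factor = 9 ÷ (1/49) = 441.

441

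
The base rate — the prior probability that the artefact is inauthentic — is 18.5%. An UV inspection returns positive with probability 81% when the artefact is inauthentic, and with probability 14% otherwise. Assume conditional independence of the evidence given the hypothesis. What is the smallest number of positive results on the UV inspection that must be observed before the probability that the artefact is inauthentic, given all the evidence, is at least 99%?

Prior odds = 0.185/0.815 = 37/163.
Likelihood ratio of a positive result = 0.81/0.14 = 81/14.
Target posterior odds = 0.99/0.01 = 99.
Require (81/14)ⁿ ≥ 99 ÷ (37/163) = 16137/37.
(81/14)³ = 531441/2744 falls short of 16137/37 but (81/14)⁴ = 43046721/38416 reaches it, so n = 4.

4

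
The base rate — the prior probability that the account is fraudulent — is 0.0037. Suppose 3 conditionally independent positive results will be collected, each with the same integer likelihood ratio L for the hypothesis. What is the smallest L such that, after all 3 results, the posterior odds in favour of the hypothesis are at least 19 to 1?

Prior odds = 0.0037/0.9963 = 37/9963.
Target odds = 19.
Need L³ ≥ 19 ÷ (37/9963) = 189297/37.
17³ = 4913 < 189297/37 ≤ 5832 = 18³, so L = 18.

18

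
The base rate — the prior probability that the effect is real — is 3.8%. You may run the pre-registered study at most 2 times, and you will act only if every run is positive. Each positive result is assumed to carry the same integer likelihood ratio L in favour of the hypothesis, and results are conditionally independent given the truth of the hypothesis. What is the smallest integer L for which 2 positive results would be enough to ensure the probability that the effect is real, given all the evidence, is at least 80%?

11

Prior odds = 0.038/0.962 = 19/481.
Target odds = 0.8/0.2 = 4.
Need L² ≥ 4 ÷ (19/481) = 1924/19.
10² = 100 < 1924/19 ≤ 121 = 11², so L = 11.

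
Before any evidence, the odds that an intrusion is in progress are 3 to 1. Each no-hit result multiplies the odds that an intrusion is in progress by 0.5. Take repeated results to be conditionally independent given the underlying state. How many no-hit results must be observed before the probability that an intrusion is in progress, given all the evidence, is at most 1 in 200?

10

Prior odds = 3.
Likelihood ratio per no-hit result = 0.5.
Target odds: 0.005 ÷ 0.995 = 1/199.
Require 0.5ⁿ ≤ 1/199 ÷ 3 = 1/597.
0.5⁹ = 0.001953125 is still above 1/597 but 0.5¹⁰ = 1/1024 is at or below it, so n = 10.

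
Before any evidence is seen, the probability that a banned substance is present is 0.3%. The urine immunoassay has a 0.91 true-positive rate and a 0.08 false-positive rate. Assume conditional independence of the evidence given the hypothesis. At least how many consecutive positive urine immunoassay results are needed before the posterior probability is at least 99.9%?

Prior odds = 0.003/0.997 = 3/997.
Likelihood ratio of a positive result = 0.91/0.08 = 11.375.
Target posterior odds = 0.999/0.001 = 999.
Require 11.375ⁿ ≥ 999 ÷ (3/997) = 332001.
11.375⁵ ≈190439 falls short of 332001 but 11.375⁶ ≈2.16625e+06 reaches it, so n = 6.

6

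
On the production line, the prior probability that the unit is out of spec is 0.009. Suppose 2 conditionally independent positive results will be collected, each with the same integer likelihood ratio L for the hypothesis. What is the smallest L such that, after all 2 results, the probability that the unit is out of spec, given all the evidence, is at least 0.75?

Prior odds = 0.009/0.991 = 9/991.
Target odds = 0.75/0.25 = 3.
Need L² ≥ 3 ÷ (9/991) = 991/3.
18² = 324 < 991/3 ≤ 361 = 19², so L = 19.

19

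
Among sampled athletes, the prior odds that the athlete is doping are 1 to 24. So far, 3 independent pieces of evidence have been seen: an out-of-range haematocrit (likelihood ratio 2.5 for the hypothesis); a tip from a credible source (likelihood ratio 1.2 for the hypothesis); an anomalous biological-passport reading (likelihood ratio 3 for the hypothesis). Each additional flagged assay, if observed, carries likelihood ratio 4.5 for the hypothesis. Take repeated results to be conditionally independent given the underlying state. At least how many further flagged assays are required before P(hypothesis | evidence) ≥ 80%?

2

Prior odds = 1/24.
Combined Bayes factor of the evidence already in hand = 2.5 × 1.2 × 3 = 9.
Odds after that evidence = (1/24) × 9 = 0.375.
Target odds = 0.8/0.2 = 4.
Need 4.5ⁿ ≥ 4 ÷ 0.375 = 32/3.
4.5¹ = 4.5 falls short of 32/3 but 4.5² = 20.25 reaches it, so n = 2.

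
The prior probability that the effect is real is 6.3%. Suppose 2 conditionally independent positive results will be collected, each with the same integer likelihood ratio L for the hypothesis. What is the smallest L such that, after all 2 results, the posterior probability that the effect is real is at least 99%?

Prior odds = 0.063/0.937 = 63/937.
Target odds = 0.99/0.01 = 99.
Need L² ≥ 99 ÷ (63/937) = 10307/7.
38² = 1444 < 10307/7 ≤ 1521 = 39², so L = 39.

39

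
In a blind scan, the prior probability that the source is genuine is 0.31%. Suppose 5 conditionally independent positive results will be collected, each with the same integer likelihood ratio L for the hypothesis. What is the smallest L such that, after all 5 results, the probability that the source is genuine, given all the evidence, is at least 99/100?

8

Prior odds = 0.0031/0.9969 = 31/9969.
Target odds = 0.99/0.01 = 99.
Need L⁵ ≥ 99 ÷ (31/9969) = 986931/31.
7⁵ = 16807 < 986931/31 ≤ 32768 = 8⁵, so L = 8.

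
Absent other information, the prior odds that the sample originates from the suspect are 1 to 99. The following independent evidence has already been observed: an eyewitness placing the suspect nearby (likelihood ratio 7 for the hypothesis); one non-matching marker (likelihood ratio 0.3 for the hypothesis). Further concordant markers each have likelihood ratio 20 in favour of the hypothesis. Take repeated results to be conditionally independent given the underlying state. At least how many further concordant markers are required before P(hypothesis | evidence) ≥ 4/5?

Prior odds = 1/99.
Combined Bayes factor of the evidence already in hand = 7 × 0.3 = 2.1.
Odds after that evidence = (1/99) × 2.1 = 7/330.
Target odds = 0.8/0.2 = 4.
Need 20ⁿ ≥ 4 ÷ (7/330) = 1320/7.
20¹ = 20 falls short of 1320/7 but 20² = 400 reaches it, so n = 2.

2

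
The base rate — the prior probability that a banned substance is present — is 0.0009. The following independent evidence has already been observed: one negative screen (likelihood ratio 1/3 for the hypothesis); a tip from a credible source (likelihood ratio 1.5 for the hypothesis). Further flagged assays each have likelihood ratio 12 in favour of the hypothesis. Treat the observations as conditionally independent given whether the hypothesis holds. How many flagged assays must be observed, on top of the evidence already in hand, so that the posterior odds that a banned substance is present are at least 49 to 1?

5

Prior odds = 0.0009/0.9991 = 9/9991.
Combined Bayes factor of the evidence already in hand = (1/3) × 1.5 = 0.5.
Odds after that evidence = (9/9991) × 0.5 = 9/19982.
Target odds = 49.
Need 12ⁿ ≥ 49 ÷ (9/19982) = 979118/9.
12⁴ = 20736 falls short of 979118/9 but 12⁵ = 248832 reaches it, so n = 5.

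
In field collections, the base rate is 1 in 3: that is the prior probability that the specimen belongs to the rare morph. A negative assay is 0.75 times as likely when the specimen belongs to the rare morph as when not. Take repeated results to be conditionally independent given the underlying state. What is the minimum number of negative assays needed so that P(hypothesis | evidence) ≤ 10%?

Prior odds = (1/3)/(2/3) = 0.5.
Likelihood ratio per negative assay = 0.75.
Target posterior odds = 0.1/0.9 = 1/9.
Require 0.75ⁿ ≤ 1/9 ÷ 0.5 = 2/9.
0.75⁵ = 243/1024 is still above 2/9 but 0.75⁶ = 729/4096 is at or below it, so n = 6.

6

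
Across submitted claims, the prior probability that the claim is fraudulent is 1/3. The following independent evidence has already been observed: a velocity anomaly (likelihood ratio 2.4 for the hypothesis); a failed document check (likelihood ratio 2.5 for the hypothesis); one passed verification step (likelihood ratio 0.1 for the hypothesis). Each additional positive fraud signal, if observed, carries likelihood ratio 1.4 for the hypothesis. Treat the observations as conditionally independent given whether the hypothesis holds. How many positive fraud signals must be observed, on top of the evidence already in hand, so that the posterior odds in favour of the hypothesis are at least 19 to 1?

13

Prior odds = (1/3)/(2/3) = 0.5.
Combined Bayes factor of the evidence already in hand = 2.4 × 2.5 × 0.1 = 0.6.
Odds after that evidence = 0.5 × 0.6 = 0.3.
Target odds = 19.
Need 1.4ⁿ ≥ 19 ÷ 0.3 = 190/3.
1.4¹² ≈56.6939 falls short of 190/3 but 1.4¹³ ≈79.3715 reaches it, so n = 13.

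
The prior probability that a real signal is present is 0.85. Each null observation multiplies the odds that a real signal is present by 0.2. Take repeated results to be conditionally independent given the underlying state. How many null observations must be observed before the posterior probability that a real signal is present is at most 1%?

4

Prior odds: 0.85 ÷ 0.15 = 17/3.
Likelihood ratio per null observation = 0.2.
Target odds: 0.01 ÷ 0.99 = 1/99.
Require 0.2ⁿ ≤ 1/99 ÷ (17/3) = 1/561.
0.2³ = 0.008 is still above 1/561 but 0.2⁴ = 0.0016 is at or below it, so n = 4.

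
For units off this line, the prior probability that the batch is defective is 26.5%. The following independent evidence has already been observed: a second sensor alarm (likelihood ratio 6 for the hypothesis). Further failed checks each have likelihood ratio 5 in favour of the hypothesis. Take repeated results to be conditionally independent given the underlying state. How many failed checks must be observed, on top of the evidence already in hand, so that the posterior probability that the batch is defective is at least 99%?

3

Prior odds = 0.265/0.735 = 53/147.
Bayes factor of the evidence already in hand = 6.
Odds after that evidence = (53/147) × 6 = 106/49.
Target odds = 0.99/0.01 = 99.
Need 5ⁿ ≥ 99 ÷ (106/49) = 4851/106.
5² = 25 falls short of 4851/106 but 5³ = 125 reaches it, so n = 3.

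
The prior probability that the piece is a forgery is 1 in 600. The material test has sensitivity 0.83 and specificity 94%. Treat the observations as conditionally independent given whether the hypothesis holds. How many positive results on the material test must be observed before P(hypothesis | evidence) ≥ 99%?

5

Prior odds: (1/600) ÷ (599/600) = 1/599.
False-positive rate = 1 − 0.94 = 0.06; likelihood ratio of a positive = 0.83/0.06 = 83/6.
Target odds: 0.99 ÷ 0.01 = 99.
Require (83/6)ⁿ ≥ 99 ÷ (1/599) = 59301.
(83/6)⁴ = 47458321/1296 falls short of 59301 but (83/6)⁵ ≈506564 reaches it, so n = 5.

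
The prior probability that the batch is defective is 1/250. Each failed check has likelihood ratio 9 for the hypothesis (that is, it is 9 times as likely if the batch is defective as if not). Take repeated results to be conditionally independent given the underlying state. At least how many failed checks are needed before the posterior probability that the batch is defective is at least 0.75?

Prior odds = 0.004/0.996 = 1/249.
Likelihood ratio per failed check = 9.
Target posterior odds = 0.75/0.25 = 3.
Need (1/249) × 9ⁿ ≥ 3, i.e. 9ⁿ ≥ 747.
9³ = 729 falls short of 747 but 9⁴ = 6561 reaches it, so n = 4.

4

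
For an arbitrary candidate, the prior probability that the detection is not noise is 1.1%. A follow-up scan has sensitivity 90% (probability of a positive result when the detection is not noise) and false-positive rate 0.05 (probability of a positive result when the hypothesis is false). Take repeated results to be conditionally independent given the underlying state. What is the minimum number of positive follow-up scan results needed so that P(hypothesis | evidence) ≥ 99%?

Prior odds: 0.011 ÷ 0.989 = 11/989.
Likelihood ratio of a positive result = 0.9/0.05 = 18.
Target posterior odds = 0.99/0.01 = 99.
Require 18ⁿ ≥ 99 ÷ (11/989) = 8901.
18³ = 5832 falls short of 8901 but 18⁴ = 104976 reaches it, so n = 4.

4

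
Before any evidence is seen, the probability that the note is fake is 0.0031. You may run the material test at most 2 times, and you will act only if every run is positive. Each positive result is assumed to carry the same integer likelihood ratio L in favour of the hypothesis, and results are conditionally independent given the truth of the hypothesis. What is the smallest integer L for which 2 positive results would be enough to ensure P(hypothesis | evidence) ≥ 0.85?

Prior odds = 0.0031/0.9969 = 31/9969.
Target odds = 0.85/0.15 = 17/3.
Need L² ≥ 17/3 ÷ (31/9969) = 56491/31.
42² = 1764 < 56491/31 ≤ 1849 = 43², so L = 43.

43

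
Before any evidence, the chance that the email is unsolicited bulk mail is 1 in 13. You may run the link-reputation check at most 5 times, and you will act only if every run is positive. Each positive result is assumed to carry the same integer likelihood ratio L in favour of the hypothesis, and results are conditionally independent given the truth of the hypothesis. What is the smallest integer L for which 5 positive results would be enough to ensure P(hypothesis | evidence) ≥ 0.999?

Prior odds = (1/13)/(12/13) = 1/12.
Target odds = 0.999/0.001 = 999.
Need L⁵ ≥ 999 ÷ (1/12) = 11988.
6⁵ = 7776 < 11988 ≤ 16807 = 7⁵, so L = 7.

7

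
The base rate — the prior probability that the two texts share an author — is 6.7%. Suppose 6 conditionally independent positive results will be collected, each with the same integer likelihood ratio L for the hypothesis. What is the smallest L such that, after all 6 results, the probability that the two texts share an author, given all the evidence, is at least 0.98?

3

Prior odds = 0.067/0.933 = 67/933.
Target odds = 0.98/0.02 = 49.
Need L⁶ ≥ 49 ÷ (67/933) = 45717/67.
2⁶ = 64 < 45717/67 ≤ 729 = 3⁶, so L = 3.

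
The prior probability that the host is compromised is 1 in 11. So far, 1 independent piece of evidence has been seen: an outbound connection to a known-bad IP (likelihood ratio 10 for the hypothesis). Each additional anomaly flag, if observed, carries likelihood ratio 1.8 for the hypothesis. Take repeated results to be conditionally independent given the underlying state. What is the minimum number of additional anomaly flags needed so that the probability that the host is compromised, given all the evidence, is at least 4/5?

3

Prior odds = (1/11)/(10/11) = 0.1.
Bayes factor of the evidence already in hand = 10.
Odds after that evidence = 0.1 × 10 = 1.
Target odds = 0.8/0.2 = 4.
Need 1.8ⁿ ≥ 4 ÷ 1 = 4.
1.8² = 3.24 falls short of 4 but 1.8³ = 5.832 reaches it, so n = 3.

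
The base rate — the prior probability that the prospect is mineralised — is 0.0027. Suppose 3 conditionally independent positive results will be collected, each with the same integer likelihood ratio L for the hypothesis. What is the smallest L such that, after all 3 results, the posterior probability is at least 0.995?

42

Prior odds = 0.0027/0.9973 = 27/9973.
Target odds = 0.995/0.005 = 199.
Need L³ ≥ 199 ÷ (27/9973) = 1984627/27.
41³ = 68921 < 1984627/27 ≤ 74088 = 42³, so L = 42.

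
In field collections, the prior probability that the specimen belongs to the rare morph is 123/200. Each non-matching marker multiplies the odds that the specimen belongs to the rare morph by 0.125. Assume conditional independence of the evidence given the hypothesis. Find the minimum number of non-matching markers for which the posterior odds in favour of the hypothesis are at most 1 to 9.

2

Prior odds = 0.615/0.385 = 123/77.
Likelihood ratio per non-matching marker = 0.125.
Target odds = 1/9.
Require 0.125ⁿ ≤ 1/9 ÷ (123/77) = 77/1107.
0.125¹ = 0.125 is still above 77/1107 but 0.125² = 0.015625 is at or below it, so n = 2.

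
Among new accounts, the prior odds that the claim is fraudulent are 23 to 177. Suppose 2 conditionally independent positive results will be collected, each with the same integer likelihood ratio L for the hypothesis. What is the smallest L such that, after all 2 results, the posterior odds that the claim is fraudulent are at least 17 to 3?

7

Prior odds = 23/177.
Target odds = 17/3.
Need L² ≥ 17/3 ÷ (23/177) = 1003/23.
6² = 36 < 1003/23 ≤ 49 = 7², so L = 7.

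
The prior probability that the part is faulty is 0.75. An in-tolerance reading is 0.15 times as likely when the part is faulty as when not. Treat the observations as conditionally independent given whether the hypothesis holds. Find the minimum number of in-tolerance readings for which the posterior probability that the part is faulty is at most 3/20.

Prior odds = 0.75/0.25 = 3.
Likelihood ratio per in-tolerance reading = 0.15.
Target odds: 0.15 ÷ 0.85 = 3/17.
Require 0.15ⁿ ≤ 3/17 ÷ 3 = 1/17.
0.15¹ = 0.15 is still above 1/17 but 0.15² = 0.0225 is at or below it, so n = 2.

2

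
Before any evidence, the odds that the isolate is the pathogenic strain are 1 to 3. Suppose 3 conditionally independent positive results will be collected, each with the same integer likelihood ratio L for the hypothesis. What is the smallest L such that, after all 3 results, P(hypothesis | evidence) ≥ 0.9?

3

Prior odds = 1/3.
Target odds = 0.9/0.1 = 9.
Need L³ ≥ 9 ÷ (1/3) = 27.
2³ = 8 < 27 ≤ 27 = 3³, so L = 3.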